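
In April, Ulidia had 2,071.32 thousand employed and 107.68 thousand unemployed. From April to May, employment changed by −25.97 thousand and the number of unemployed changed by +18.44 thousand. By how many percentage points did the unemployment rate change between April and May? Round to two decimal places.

April: labor force = 2,071.32 + 107.68 = 2,179.00; u = 107.68/2,179.00 = 4.94%.
May: labor force = 2,045.35 + 126.12 = 2,171.47; u = 126.12/2,171.47 = 5.81%.
Change = 5.81% − 4.94% = +0.87 pp.

The unemployment rate changed by +0.87 percentage points.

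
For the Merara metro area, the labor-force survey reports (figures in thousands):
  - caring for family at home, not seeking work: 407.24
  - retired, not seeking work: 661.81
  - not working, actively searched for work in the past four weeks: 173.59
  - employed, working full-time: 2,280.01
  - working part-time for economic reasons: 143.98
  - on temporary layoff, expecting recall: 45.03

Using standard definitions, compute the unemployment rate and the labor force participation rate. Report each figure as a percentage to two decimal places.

Employed = 2,280.01 + 143.98 = 2,423.99 thousand (anyone who worked, including part-time for economic reasons, counts as employed).
Unemployed = 173.59 + 45.03 = 218.62 thousand (jobless and actively searching, or on temporary layoff).
Labor force = 2,423.99 + 218.62 = 2,642.61 thousand.
Not in labor force = 407.24 + 661.81 = 1,069.05 thousand (those not working and not actively searching are outside the labor force).
Civilian working-age population = 2,642.61 + 1,069.05 = 3,711.66 thousand.
Unemployment rate = 218.62 / 2,642.61 = 8.27%.
Labor force participation rate = 2,642.61 / 3,711.66 = 71.20%.

Unemployment rate ≈ 8.27%; labor force participation rate ≈ 71.20%.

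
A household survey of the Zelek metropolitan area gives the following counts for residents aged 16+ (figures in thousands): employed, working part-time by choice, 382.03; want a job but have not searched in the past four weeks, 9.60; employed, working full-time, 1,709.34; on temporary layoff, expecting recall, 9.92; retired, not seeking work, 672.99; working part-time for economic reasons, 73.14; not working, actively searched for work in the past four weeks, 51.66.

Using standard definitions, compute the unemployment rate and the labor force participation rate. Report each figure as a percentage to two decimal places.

Employed = 382.03 + 1,709.34 + 73.14 = 2,164.51 thousand (anyone who worked, including part-time for economic reasons, counts as employed).
Unemployed = 9.92 + 51.66 = 61.58 thousand (jobless and actively searching, or on temporary layoff).
Labor force = 2,164.51 + 61.58 = 2,226.09 thousand.
Not in labor force = 9.60 + 672.99 = 682.59 thousand (those not working and not actively searching are outside the labor force — including those who want a job but have given up searching).
Civilian working-age population = 2,226.09 + 682.59 = 2,908.68 thousand.
Unemployment rate = 61.58 / 2,226.09 = 2.77%.
Labor force participation rate = 2,226.09 / 2,908.68 = 76.53%.

Unemployment rate ≈ 2.77%; labor force participation rate ≈ 76.53%.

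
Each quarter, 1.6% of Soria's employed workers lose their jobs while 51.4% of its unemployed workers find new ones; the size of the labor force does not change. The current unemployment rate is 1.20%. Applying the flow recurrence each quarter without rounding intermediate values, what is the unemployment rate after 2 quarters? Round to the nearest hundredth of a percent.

With a fixed labor force, u_{t+1} = u_t + s·(1−u_t) − f·u_t = u_t·(1−s−f) + s.
Here 1−s−f = 0.470 and s = 0.016.
u_1 = 0.012000 × 0.470 + 0.016 = 0.021640.
u_2 = 0.021640 × 0.470 + 0.016 = 0.026171.

Unemployment rate after two quarters ≈ 2.62%.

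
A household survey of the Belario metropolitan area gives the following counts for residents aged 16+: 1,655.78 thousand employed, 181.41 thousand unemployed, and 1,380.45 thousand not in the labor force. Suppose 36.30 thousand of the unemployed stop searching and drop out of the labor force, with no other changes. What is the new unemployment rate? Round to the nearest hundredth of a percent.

Initially, labor force = 1,655.78 + 181.41 = 1,837.19 thousand, so u = 181.41/1,837.19 = 9.87%.
After the change, unemployed and labor force both fall by 36.30 → E = 1,655.78, U = 145.11, labor force = 1,800.89 thousand.
New unemployment rate = 145.11 / 1,800.89 = 8.06%.

New unemployment rate ≈ 8.06%.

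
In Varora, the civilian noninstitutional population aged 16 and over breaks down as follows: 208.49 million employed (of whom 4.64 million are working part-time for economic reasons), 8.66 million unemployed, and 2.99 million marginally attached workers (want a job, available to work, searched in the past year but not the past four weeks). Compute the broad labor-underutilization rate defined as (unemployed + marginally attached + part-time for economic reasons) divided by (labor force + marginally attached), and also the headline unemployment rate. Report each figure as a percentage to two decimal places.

Broad underutilization rate ≈ 7.40%; headline unemployment rate ≈ 3.99%.

Labor force = 208.49 + 8.66 = 217.15 million.
Numerator = 8.66 + 2.99 + 4.64 = 16.29 million.
Denominator = 217.15 + 2.99 = 220.14 million.
Broad rate = 16.29 / 220.14 = 7.40%.
Headline unemployment rate = 8.66 / 217.15 = 3.99%.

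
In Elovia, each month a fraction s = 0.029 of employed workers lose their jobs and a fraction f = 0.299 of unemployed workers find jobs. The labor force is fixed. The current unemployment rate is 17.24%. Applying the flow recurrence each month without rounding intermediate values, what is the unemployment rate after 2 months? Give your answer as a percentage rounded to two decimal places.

With a fixed labor force, u_{t+1} = u_t + s·(1−u_t) − f·u_t = u_t·(1−s−f) + s.
Here 1−s−f = 0.672 and s = 0.029.
u_1 = 0.172400 × 0.672 + 0.029 = 0.144853.
u_2 = 0.144853 × 0.672 + 0.029 = 0.126341.

Unemployment rate after two months ≈ 12.63%.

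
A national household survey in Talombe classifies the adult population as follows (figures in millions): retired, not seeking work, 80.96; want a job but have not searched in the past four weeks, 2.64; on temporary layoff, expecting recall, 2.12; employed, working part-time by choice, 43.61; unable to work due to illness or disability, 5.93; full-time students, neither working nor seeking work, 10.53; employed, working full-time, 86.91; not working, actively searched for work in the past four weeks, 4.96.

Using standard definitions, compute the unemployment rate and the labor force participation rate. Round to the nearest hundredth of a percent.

Employed = 43.61 + 86.91 = 130.52 million.
Unemployed = 2.12 + 4.96 = 7.08 million (jobless and actively searching, or on temporary layoff).
Labor force = 130.52 + 7.08 = 137.60 million.
Not in labor force = 80.96 + 2.64 + 5.93 + 10.53 = 100.06 million (those not working and not actively searching are outside the labor force — including those who want a job but have given up searching).
Civilian working-age population = 137.60 + 100.06 = 237.66 million.
Unemployment rate = 7.08 / 137.60 = 5.15%.
Labor force participation rate = 137.60 / 237.66 = 57.90%.

Unemployment rate ≈ 5.15%; labor force participation rate ≈ 57.90%.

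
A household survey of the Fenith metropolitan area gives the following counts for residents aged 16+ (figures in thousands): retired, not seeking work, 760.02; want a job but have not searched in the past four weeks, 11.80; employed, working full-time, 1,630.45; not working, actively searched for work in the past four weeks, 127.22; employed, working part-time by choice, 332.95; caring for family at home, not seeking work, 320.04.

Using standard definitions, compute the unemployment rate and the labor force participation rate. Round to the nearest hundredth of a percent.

Employed = 1,630.45 + 332.95 = 1,963.40 thousand.
Unemployed = 127.22 thousand.
Labor force = 1,963.40 + 127.22 = 2,090.62 thousand.
Not in labor force = 760.02 + 11.80 + 320.04 = 1,091.86 thousand (those not working and not actively searching are outside the labor force — including those who want a job but have given up searching).
Civilian working-age population = 2,090.62 + 1,091.86 = 3,182.48 thousand.
Unemployment rate = 127.22 / 2,090.62 = 6.09%.
Labor force participation rate = 2,090.62 / 3,182.48 = 65.69%.

Unemployment rate ≈ 6.09%; labor force participation rate ≈ 65.69%.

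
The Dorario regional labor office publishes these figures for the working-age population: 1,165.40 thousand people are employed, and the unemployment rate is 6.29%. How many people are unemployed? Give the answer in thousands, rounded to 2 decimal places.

About 78.22 thousand are unemployed.

Let U be the number unemployed. The labor force is E + U, and U/(E+U) = 0.0629.
So U = 0.0629 × 1,165.40 / (1 − 0.0629) = 73.3037 / 0.9371 ≈ 78.22 thousand.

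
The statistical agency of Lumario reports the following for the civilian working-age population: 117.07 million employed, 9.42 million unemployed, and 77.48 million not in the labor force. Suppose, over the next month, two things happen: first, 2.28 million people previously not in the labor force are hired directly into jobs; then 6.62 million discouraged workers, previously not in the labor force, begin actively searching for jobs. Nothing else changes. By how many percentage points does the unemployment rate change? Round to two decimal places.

The unemployment rate changes by +4.40 percentage points.

Initially, labor force = 117.07 + 9.42 = 126.49 million, so u = 9.42/126.49 = 7.45%.
After the first change, employed and labor force both rise by 2.28; unemployed unchanged → E = 119.35, U = 9.42, labor force = 128.77 million.
After the second change, unemployed and labor force both rise by 6.62 → E = 119.35, U = 16.04, labor force = 135.39 million.
New unemployment rate = 16.04 / 135.39 = 11.85%.
Change = 11.85% − 7.45% = +4.40 percentage points.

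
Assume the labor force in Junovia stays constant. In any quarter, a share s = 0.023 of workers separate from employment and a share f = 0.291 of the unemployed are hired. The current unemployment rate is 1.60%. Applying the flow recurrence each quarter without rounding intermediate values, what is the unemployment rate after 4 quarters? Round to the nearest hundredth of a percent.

With a fixed labor force, u_{t+1} = u_t + s·(1−u_t) − f·u_t = u_t·(1−s−f) + s.
Here 1−s−f = 0.686 and s = 0.023.
u_1 = 0.016000 × 0.686 + 0.023 = 0.033976.
u_2 = 0.033976 × 0.686 + 0.023 = 0.046308.
u_3 = 0.046308 × 0.686 + 0.023 = 0.054767.
u_4 = 0.054767 × 0.686 + 0.023 = 0.060570.

Unemployment rate after four quarters ≈ 6.06%.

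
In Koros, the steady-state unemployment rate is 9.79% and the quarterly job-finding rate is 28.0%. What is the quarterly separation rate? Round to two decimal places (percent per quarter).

From u* = s/(s+f): s = u·f/(1−u).
s = 0.0979 × 28.0 / (1 − 0.0979) = 2.7412 / 0.9021 ≈ 3.04% per quarter.

Separation rate ≈ 3.04% per quarter.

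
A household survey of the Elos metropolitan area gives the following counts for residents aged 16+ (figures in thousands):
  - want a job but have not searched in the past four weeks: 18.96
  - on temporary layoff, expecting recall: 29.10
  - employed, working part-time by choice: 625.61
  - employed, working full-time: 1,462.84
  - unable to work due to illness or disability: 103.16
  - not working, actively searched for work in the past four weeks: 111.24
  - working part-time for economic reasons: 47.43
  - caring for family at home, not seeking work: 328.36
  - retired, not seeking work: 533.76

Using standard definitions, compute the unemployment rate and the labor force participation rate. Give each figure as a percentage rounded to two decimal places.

Employed = 625.61 + 1,462.84 + 47.43 = 2,135.88 thousand (anyone who worked, including part-time for economic reasons, counts as employed).
Unemployed = 29.10 + 111.24 = 140.34 thousand (jobless and actively searching, or on temporary layoff).
Labor force = 2,135.88 + 140.34 = 2,276.22 thousand.
Not in labor force = 18.96 + 103.16 + 328.36 + 533.76 = 984.24 thousand (those not working and not actively searching are outside the labor force — including those who want a job but have given up searching).
Civilian working-age population = 2,276.22 + 984.24 = 3,260.46 thousand.
Unemployment rate = 140.34 / 2,276.22 = 6.17%.
Labor force participation rate = 2,276.22 / 3,260.46 = 69.81%.

Unemployment rate ≈ 6.17%; labor force participation rate ≈ 69.81%.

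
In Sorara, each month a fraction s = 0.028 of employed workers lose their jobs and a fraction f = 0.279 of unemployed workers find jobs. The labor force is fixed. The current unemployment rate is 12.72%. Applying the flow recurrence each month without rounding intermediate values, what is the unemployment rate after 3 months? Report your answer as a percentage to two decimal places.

Unemployment rate after three months ≈ 10.32%.

With a fixed labor force, u_{t+1} = u_t + s·(1−u_t) − f·u_t = u_t·(1−s−f) + s.
Here 1−s−f = 0.693 and s = 0.028.
u_1 = 0.127200 × 0.693 + 0.028 = 0.116150.
u_2 = 0.116150 × 0.693 + 0.028 = 0.108492.
u_3 = 0.108492 × 0.693 + 0.028 = 0.103185.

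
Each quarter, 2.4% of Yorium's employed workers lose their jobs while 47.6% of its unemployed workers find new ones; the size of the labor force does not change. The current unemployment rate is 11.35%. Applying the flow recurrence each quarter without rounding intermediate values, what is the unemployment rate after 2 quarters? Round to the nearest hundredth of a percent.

With a fixed labor force, u_{t+1} = u_t + s·(1−u_t) − f·u_t = u_t·(1−s−f) + s.
Here 1−s−f = 0.500 and s = 0.024.
u_1 = 0.113500 × 0.500 + 0.024 = 0.080750.
u_2 = 0.080750 × 0.500 + 0.024 = 0.064375.

Unemployment rate after two quarters ≈ 6.44%.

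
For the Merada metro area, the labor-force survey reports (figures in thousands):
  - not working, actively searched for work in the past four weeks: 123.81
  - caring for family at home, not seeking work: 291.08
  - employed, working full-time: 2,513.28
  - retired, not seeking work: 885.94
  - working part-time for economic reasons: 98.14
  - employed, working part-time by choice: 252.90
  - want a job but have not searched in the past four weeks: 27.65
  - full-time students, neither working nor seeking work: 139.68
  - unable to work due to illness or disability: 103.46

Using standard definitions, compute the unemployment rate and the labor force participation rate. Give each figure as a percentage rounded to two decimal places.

Employed = 2,513.28 + 98.14 + 252.90 = 2,864.32 thousand (anyone who worked, including part-time for economic reasons, counts as employed).
Unemployed = 123.81 thousand.
Labor force = 2,864.32 + 123.81 = 2,988.13 thousand.
Not in labor force = 291.08 + 885.94 + 27.65 + 139.68 + 103.46 = 1,447.81 thousand (those not working and not actively searching are outside the labor force — including those who want a job but have given up searching).
Civilian working-age population = 2,988.13 + 1,447.81 = 4,435.94 thousand.
Unemployment rate = 123.81 / 2,988.13 = 4.14%.
Labor force participation rate = 2,988.13 / 4,435.94 = 67.36%.

Unemployment rate ≈ 4.14%; labor force participation rate ≈ 67.36%.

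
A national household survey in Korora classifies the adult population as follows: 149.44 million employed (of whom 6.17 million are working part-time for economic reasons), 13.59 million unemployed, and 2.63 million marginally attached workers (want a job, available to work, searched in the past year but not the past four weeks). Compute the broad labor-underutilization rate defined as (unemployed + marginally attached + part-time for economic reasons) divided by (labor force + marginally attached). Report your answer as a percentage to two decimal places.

Labor force = 149.44 + 13.59 = 163.03 million.
Numerator = 13.59 + 2.63 + 6.17 = 22.39 million.
Denominator = 163.03 + 2.63 = 165.66 million.
Broad rate = 22.39 / 165.66 = 13.52%.

Broad underutilization rate ≈ 13.52%.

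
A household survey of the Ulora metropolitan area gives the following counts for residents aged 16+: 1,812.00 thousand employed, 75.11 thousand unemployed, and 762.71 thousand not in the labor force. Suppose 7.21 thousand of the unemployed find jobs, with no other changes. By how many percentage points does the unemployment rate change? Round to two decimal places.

The unemployment rate changes by −0.38 percentage points.

Initially, labor force = 1,812.00 + 75.11 = 1,887.11 thousand, so u = 75.11/1,887.11 = 3.98%.
After the change, unemployed falls and employed rises by 7.21; labor force unchanged → E = 1,819.21, U = 67.90, labor force = 1,887.11 thousand.
New unemployment rate = 67.90 / 1,887.11 = 3.60%.
Change = 3.60% − 3.98% = −0.38 percentage points.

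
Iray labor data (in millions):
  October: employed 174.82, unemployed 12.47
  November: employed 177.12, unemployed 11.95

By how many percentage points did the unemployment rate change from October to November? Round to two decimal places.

The unemployment rate changed by −0.34 percentage points.

October: labor force = 174.82 + 12.47 = 187.29; u = 12.47/187.29 = 6.66%.
November: labor force = 177.12 + 11.95 = 189.07; u = 11.95/189.07 = 6.32%.
Change = 6.32% − 6.66% = −0.34 pp.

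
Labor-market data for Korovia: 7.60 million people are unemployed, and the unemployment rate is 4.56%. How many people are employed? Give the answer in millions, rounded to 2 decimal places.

Labor force = U / u = 7.60 / 0.0456 ≈ 166.67 million.
Employed = labor force − unemployed = 166.67 − 7.60 = 159.07 million.

About 159.07 million are employed.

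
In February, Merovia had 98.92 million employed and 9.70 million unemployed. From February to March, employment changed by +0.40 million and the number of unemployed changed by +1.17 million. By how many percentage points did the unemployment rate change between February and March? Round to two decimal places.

The unemployment rate changed by +0.93 percentage points.

February: labor force = 98.92 + 9.70 = 108.62; u = 9.70/108.62 = 8.93%.
March: labor force = 99.32 + 10.87 = 110.19; u = 10.87/110.19 = 9.86%.
Change = 9.86% − 8.93% = +0.93 pp.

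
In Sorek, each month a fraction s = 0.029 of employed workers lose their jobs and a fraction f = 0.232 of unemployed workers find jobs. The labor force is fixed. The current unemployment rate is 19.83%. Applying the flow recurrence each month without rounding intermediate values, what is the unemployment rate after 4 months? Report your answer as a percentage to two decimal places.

Unemployment rate after four months ≈ 13.71%.

With a fixed labor force, u_{t+1} = u_t + s·(1−u_t) − f·u_t = u_t·(1−s−f) + s.
Here 1−s−f = 0.739 and s = 0.029.
u_1 = 0.198300 × 0.739 + 0.029 = 0.175544.
u_2 = 0.175544 × 0.739 + 0.029 = 0.158727.
u_3 = 0.158727 × 0.739 + 0.029 = 0.146299.
u_4 = 0.146299 × 0.739 + 0.029 = 0.137115.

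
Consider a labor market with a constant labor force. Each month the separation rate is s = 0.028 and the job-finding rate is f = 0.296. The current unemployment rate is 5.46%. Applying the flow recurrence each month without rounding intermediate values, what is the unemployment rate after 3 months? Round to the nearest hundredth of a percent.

With a fixed labor force, u_{t+1} = u_t + s·(1−u_t) − f·u_t = u_t·(1−s−f) + s.
Here 1−s−f = 0.676 and s = 0.028.
u_1 = 0.054600 × 0.676 + 0.028 = 0.064910.
u_2 = 0.064910 × 0.676 + 0.028 = 0.071879.
u_3 = 0.071879 × 0.676 + 0.028 = 0.076590.

Unemployment rate after three months ≈ 7.66%.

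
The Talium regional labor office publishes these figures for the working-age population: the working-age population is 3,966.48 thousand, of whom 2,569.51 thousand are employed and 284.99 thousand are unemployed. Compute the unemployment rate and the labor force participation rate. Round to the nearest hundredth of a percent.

Labor force = employed + unemployed = 2,569.51 + 284.99 = 2,854.50 thousand.
Unemployment rate = 284.99 / 2,854.50 = 9.98%.
Labor force participation rate = 2,854.50 / 3,966.48 = 71.97%.

Unemployment rate ≈ 9.98%; labor force participation rate ≈ 71.97%.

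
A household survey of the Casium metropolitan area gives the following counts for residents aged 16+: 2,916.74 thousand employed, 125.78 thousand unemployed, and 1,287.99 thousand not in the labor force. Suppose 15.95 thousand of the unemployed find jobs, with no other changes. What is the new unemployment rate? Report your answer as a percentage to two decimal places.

Initially, labor force = 2,916.74 + 125.78 = 3,042.52 thousand, so u = 125.78/3,042.52 = 4.13%.
After the change, unemployed falls and employed rises by 15.95; labor force unchanged → E = 2,932.69, U = 109.83, labor force = 3,042.52 thousand.
New unemployment rate = 109.83 / 3,042.52 = 3.61%.

New unemployment rate ≈ 3.61%.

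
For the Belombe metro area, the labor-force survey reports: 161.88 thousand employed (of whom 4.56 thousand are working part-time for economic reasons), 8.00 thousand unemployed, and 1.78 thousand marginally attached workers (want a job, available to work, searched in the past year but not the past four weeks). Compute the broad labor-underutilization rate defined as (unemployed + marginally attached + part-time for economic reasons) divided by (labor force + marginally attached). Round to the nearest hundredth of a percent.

Labor force = 161.88 + 8.00 = 169.88 thousand.
Numerator = 8.00 + 1.78 + 4.56 = 14.34 thousand.
Denominator = 169.88 + 1.78 = 171.66 thousand.
Broad rate = 14.34 / 171.66 = 8.35%.

Broad underutilization rate ≈ 8.35%.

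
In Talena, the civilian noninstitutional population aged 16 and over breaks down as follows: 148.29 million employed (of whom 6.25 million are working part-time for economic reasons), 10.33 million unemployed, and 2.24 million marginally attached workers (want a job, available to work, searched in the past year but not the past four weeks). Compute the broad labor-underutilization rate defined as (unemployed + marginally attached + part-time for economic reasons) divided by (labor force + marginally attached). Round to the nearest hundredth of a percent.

Broad underutilization rate ≈ 11.70%.

Labor force = 148.29 + 10.33 = 158.62 million.
Numerator = 10.33 + 2.24 + 6.25 = 18.82 million.
Denominator = 158.62 + 2.24 = 160.86 million.
Broad rate = 18.82 / 160.86 = 11.70%.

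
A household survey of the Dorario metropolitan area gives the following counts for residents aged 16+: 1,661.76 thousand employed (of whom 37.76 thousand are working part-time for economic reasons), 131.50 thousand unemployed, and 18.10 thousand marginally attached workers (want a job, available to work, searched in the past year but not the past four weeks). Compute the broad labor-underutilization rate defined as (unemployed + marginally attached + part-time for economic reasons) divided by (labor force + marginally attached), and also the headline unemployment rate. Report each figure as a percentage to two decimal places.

Broad underutilization rate ≈ 10.34%; headline unemployment rate ≈ 7.33%.

Labor force = 1,661.76 + 131.50 = 1,793.26 thousand.
Numerator = 131.50 + 18.10 + 37.76 = 187.36 thousand.
Denominator = 1,793.26 + 18.10 = 1,811.36 thousand.
Broad rate = 187.36 / 1,811.36 = 10.34%.
Headline unemployment rate = 131.50 / 1,793.26 = 7.33%.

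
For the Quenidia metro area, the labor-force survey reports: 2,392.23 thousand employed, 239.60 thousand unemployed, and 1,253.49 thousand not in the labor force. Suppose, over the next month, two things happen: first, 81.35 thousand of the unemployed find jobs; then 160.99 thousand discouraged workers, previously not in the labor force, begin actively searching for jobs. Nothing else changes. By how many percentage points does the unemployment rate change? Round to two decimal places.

The unemployment rate changes by +2.33 percentage points.

Initially, labor force = 2,392.23 + 239.60 = 2,631.83 thousand, so u = 239.60/2,631.83 = 9.10%.
After the first change, unemployed falls and employed rises by 81.35; labor force unchanged → E = 2,473.58, U = 158.25, labor force = 2,631.83 thousand.
After the second change, unemployed and labor force both rise by 160.99 → E = 2,473.58, U = 319.24, labor force = 2,792.82 thousand.
New unemployment rate = 319.24 / 2,792.82 = 11.43%.
Change = 11.43% − 9.10% = +2.33 percentage points.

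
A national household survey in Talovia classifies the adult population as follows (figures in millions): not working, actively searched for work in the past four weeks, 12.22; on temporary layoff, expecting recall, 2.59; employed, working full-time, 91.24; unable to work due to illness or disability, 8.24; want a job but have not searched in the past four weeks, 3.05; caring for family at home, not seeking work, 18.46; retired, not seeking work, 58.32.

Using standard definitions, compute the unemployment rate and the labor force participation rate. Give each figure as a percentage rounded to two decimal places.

Employed = 91.24 million.
Unemployed = 12.22 + 2.59 = 14.81 million (jobless and actively searching, or on temporary layoff).
Labor force = 91.24 + 14.81 = 106.05 million.
Not in labor force = 8.24 + 3.05 + 18.46 + 58.32 = 88.07 million (those not working and not actively searching are outside the labor force — including those who want a job but have given up searching).
Civilian working-age population = 106.05 + 88.07 = 194.12 million.
Unemployment rate = 14.81 / 106.05 = 13.97%.
Labor force participation rate = 106.05 / 194.12 = 54.63%.

Unemployment rate ≈ 13.97%; labor force participation rate ≈ 54.63%.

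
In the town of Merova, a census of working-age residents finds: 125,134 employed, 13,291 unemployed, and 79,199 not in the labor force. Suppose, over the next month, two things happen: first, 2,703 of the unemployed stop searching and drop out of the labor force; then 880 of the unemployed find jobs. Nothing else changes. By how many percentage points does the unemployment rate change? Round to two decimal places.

Initially, labor force = 125,134 + 13,291 = 138,425, so u = 13,291/138,425 = 9.60%.
After the first change, unemployed and labor force both fall by 2,703 → E = 125,134, U = 10,588, labor force = 135,722.
After the second change, unemployed falls and employed rises by 880; labor force unchanged → E = 126,014, U = 9,708, labor force = 135,722.
New unemployment rate = 9,708 / 135,722 = 7.15%.
Change = 7.15% − 9.60% = −2.45 percentage points.

The unemployment rate changes by −2.45 percentage points.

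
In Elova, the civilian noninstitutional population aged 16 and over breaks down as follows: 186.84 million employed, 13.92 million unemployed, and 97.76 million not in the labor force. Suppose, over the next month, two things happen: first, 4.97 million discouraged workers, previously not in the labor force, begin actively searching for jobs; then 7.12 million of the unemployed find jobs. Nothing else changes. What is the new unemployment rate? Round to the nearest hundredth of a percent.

New unemployment rate ≈ 5.72%.

Initially, labor force = 186.84 + 13.92 = 200.76 million, so u = 13.92/200.76 = 6.93%.
After the first change, unemployed and labor force both rise by 4.97 → E = 186.84, U = 18.89, labor force = 205.73 million.
After the second change, unemployed falls and employed rises by 7.12; labor force unchanged → E = 193.96, U = 11.77, labor force = 205.73 million.
New unemployment rate = 11.77 / 205.73 = 5.72%.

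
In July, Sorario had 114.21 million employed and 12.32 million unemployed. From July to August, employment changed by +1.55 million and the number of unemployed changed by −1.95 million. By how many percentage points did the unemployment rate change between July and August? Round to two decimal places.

July: labor force = 114.21 + 12.32 = 126.53; u = 12.32/126.53 = 9.74%.
August: labor force = 115.76 + 10.37 = 126.13; u = 10.37/126.13 = 8.22%.
Change = 8.22% − 9.74% = −1.52 pp.

The unemployment rate changed by −1.52 percentage points.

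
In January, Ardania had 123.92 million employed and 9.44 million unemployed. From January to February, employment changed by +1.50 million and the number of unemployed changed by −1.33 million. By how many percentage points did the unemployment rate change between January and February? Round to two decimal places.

January: labor force = 123.92 + 9.44 = 133.36; u = 9.44/133.36 = 7.08%.
February: labor force = 125.42 + 8.11 = 133.53; u = 8.11/133.53 = 6.07%.
Change = 6.07% − 7.08% = −1.01 pp.

The unemployment rate changed by −1.01 percentage points.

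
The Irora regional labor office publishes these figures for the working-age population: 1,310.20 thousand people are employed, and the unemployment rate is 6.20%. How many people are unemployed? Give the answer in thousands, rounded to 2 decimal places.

About 86.60 thousand are unemployed.

Let U be the number unemployed. The labor force is E + U, and U/(E+U) = 0.0620.
So U = 0.0620 × 1,310.20 / (1 − 0.0620) = 81.2324 / 0.9380 ≈ 86.60 thousand.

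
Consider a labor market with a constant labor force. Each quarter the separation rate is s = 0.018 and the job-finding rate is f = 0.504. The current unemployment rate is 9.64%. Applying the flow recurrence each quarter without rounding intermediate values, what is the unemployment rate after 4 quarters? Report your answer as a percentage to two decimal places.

Unemployment rate after four quarters ≈ 3.77%.

With a fixed labor force, u_{t+1} = u_t + s·(1−u_t) − f·u_t = u_t·(1−s−f) + s.
Here 1−s−f = 0.478 and s = 0.018.
u_1 = 0.096400 × 0.478 + 0.018 = 0.064079.
u_2 = 0.064079 × 0.478 + 0.018 = 0.048630.
u_3 = 0.048630 × 0.478 + 0.018 = 0.041245.
u_4 = 0.041245 × 0.478 + 0.018 = 0.037715.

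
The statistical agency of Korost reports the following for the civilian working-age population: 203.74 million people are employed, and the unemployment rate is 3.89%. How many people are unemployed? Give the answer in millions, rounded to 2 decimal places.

About 8.25 million are unemployed.

Let U be the number unemployed. The labor force is E + U, and U/(E+U) = 0.0389.
So U = 0.0389 × 203.74 / (1 − 0.0389) = 7.9255 / 0.9611 ≈ 8.25 million.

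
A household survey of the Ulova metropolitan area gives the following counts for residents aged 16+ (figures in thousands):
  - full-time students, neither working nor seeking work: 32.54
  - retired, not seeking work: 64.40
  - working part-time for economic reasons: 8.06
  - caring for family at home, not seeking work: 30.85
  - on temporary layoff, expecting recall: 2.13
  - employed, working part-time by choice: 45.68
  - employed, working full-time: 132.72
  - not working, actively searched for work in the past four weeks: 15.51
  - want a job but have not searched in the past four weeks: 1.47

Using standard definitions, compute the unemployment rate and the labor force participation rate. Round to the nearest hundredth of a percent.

Unemployment rate ≈ 8.64%; labor force participation rate ≈ 61.23%.

Employed = 8.06 + 45.68 + 132.72 = 186.46 thousand (anyone who worked, including part-time for economic reasons, counts as employed).
Unemployed = 2.13 + 15.51 = 17.64 thousand (jobless and actively searching, or on temporary layoff).
Labor force = 186.46 + 17.64 = 204.10 thousand.
Not in labor force = 32.54 + 64.40 + 30.85 + 1.47 = 129.26 thousand (those not working and not actively searching are outside the labor force — including those who want a job but have given up searching).
Civilian working-age population = 204.10 + 129.26 = 333.36 thousand.
Unemployment rate = 17.64 / 204.10 = 8.64%.
Labor force participation rate = 204.10 / 333.36 = 61.23%.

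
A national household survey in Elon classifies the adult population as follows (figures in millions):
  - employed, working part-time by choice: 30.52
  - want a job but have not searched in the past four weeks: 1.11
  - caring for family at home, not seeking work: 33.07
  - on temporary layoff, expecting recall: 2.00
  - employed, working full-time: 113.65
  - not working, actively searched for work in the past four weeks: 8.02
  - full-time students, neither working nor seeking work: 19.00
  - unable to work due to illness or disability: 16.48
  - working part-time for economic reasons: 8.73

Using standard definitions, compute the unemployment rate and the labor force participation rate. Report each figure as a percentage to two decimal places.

Employed = 30.52 + 113.65 + 8.73 = 152.90 million (anyone who worked, including part-time for economic reasons, counts as employed).
Unemployed = 2.00 + 8.02 = 10.02 million (jobless and actively searching, or on temporary layoff).
Labor force = 152.90 + 10.02 = 162.92 million.
Not in labor force = 1.11 + 33.07 + 19.00 + 16.48 = 69.66 million (those not working and not actively searching are outside the labor force — including those who want a job but have given up searching).
Civilian working-age population = 162.92 + 69.66 = 232.58 million.
Unemployment rate = 10.02 / 162.92 = 6.15%.
Labor force participation rate = 162.92 / 232.58 = 70.05%.

Unemployment rate ≈ 6.15%; labor force participation rate ≈ 70.05%.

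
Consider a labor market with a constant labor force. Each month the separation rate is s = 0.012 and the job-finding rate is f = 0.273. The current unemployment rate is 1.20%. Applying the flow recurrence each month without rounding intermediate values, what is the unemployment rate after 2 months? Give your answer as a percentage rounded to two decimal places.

With a fixed labor force, u_{t+1} = u_t + s·(1−u_t) − f·u_t = u_t·(1−s−f) + s.
Here 1−s−f = 0.715 and s = 0.012.
u_1 = 0.012000 × 0.715 + 0.012 = 0.020580.
u_2 = 0.020580 × 0.715 + 0.012 = 0.026715.

Unemployment rate after two months ≈ 2.67%.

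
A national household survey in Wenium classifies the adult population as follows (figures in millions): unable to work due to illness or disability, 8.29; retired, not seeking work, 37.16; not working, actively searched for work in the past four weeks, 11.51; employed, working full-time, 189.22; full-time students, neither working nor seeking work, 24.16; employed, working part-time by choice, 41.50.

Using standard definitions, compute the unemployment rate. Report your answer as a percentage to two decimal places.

Unemployment rate ≈ 4.75%.

Employed = 189.22 + 41.50 = 230.72 million.
Unemployed = 11.51 million.
Labor force = 230.72 + 11.51 = 242.23 million.
Unemployment rate = 11.51 / 242.23 = 4.75%.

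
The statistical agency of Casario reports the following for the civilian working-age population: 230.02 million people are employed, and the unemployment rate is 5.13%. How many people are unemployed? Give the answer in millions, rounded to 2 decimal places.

Let U be the number unemployed. The labor force is E + U, and U/(E+U) = 0.0513.
So U = 0.0513 × 230.02 / (1 − 0.0513) = 11.8000 / 0.9487 ≈ 12.44 million.

About 12.44 million are unemployed.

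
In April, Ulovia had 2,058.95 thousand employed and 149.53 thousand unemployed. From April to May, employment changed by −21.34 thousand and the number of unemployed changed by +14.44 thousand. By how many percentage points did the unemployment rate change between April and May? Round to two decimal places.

The unemployment rate changed by +0.68 percentage points.

April: labor force = 2,058.95 + 149.53 = 2,208.48; u = 149.53/2,208.48 = 6.77%.
May: labor force = 2,037.61 + 163.97 = 2,201.58; u = 163.97/2,201.58 = 7.45%.
Change = 7.45% − 6.77% = +0.68 pp.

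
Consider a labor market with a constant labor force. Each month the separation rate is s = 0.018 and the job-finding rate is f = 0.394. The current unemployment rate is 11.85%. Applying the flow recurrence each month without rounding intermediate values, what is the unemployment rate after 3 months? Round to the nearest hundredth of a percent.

With a fixed labor force, u_{t+1} = u_t + s·(1−u_t) − f·u_t = u_t·(1−s−f) + s.
Here 1−s−f = 0.588 and s = 0.018.
u_1 = 0.118500 × 0.588 + 0.018 = 0.087678.
u_2 = 0.087678 × 0.588 + 0.018 = 0.069555.
u_3 = 0.069555 × 0.588 + 0.018 = 0.058898.

Unemployment rate after three months ≈ 5.89%.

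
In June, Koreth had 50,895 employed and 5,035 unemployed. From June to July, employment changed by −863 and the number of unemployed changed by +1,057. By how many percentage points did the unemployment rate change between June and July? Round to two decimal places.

June: labor force = 50,895 + 5,035 = 55,930; u = 5,035/55,930 = 9.00%.
July: labor force = 50,032 + 6,092 = 56,124; u = 6,092/56,124 = 10.85%.
Change = 10.85% − 9.00% = +1.85 pp.

The unemployment rate changed by +1.85 percentage points.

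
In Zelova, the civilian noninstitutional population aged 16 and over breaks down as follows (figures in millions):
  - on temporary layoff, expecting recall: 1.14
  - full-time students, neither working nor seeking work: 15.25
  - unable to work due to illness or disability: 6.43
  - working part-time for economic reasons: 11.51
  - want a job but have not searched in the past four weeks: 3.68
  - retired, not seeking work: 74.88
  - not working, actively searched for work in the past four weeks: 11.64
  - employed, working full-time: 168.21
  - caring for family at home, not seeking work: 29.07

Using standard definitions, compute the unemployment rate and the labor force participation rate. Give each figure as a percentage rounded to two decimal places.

Unemployment rate ≈ 6.64%; labor force participation rate ≈ 59.82%.

Employed = 11.51 + 168.21 = 179.72 million (anyone who worked, including part-time for economic reasons, counts as employed).
Unemployed = 1.14 + 11.64 = 12.78 million (jobless and actively searching, or on temporary layoff).
Labor force = 179.72 + 12.78 = 192.50 million.
Not in labor force = 15.25 + 6.43 + 3.68 + 74.88 + 29.07 = 129.31 million (those not working and not actively searching are outside the labor force — including those who want a job but have given up searching).
Civilian working-age population = 192.50 + 129.31 = 321.81 million.
Unemployment rate = 12.78 / 192.50 = 6.64%.
Labor force participation rate = 192.50 / 321.81 = 59.82%.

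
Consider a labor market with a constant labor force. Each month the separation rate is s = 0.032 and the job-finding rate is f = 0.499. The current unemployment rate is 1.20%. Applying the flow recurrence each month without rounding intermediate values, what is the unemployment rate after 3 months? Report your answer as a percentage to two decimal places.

With a fixed labor force, u_{t+1} = u_t + s·(1−u_t) − f·u_t = u_t·(1−s−f) + s.
Here 1−s−f = 0.469 and s = 0.032.
u_1 = 0.012000 × 0.469 + 0.032 = 0.037628.
u_2 = 0.037628 × 0.469 + 0.032 = 0.049648.
u_3 = 0.049648 × 0.469 + 0.032 = 0.055285.

Unemployment rate after three months ≈ 5.53%.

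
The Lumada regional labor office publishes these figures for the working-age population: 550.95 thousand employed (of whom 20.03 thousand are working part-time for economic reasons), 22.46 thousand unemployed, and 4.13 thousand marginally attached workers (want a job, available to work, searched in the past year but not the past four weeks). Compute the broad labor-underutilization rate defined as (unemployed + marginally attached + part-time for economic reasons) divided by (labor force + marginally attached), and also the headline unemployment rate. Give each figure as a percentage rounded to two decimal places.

Labor force = 550.95 + 22.46 = 573.41 thousand.
Numerator = 22.46 + 4.13 + 20.03 = 46.62 thousand.
Denominator = 573.41 + 4.13 = 577.54 thousand.
Broad rate = 46.62 / 577.54 = 8.07%.
Headline unemployment rate = 22.46 / 573.41 = 3.92%.

Broad underutilization rate ≈ 8.07%; headline unemployment rate ≈ 3.92%.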